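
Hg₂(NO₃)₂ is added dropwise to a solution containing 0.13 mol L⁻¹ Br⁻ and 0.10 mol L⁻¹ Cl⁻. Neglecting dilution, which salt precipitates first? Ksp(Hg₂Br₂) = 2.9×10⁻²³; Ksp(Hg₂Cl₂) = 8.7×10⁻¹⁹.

Hg₂Br₂

A salt starts to precipitate once the ion product Q reaches its Ksp.
For Hg₂Br₂: [Hg₂²⁺] = (Ksp/[Br⁻]^2) = 1.7×10⁻²¹ mol L⁻¹
For Hg₂Cl₂: [Hg₂²⁺] = (Ksp/[Cl⁻]^2) = 8.7×10⁻¹⁷ mol L⁻¹
Since Hg₂Br₂ needs less Hg₂²⁺ to reach saturation, it precipitates first.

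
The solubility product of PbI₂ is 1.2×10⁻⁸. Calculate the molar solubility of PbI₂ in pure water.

1.4×10⁻³ M

PbI₂(s) ⇌ Pb²⁺(aq) + 2 I⁻(aq)
With molar solubility s: [Pb²⁺] = s, [I⁻] = 2s.
Ksp = [Pb²⁺][I⁻]^2 = s · (2s)^2 = 4s^3
4s^3 = 1.2×10⁻⁸  ⇒  s^3 = 3.0×10⁻⁹
s = (3.0×10⁻⁹)^(1/3) = 1.4×10⁻³ mol/L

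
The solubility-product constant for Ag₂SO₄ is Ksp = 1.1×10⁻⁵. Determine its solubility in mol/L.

1.4×10⁻² M

Ag₂SO₄(s) ⇌ 2 Ag⁺(aq) + SO₄²⁻(aq)
If s mol/L of Ag₂SO₄ dissolves, [Ag⁺] = 2s and [SO₄²⁻] = s.
Ksp = [Ag⁺]^2[SO₄²⁻] = (2s)^2 · s = 4s^3
4s^3 = 1.1×10⁻⁵  ⇒  s^3 = 2.8×10⁻⁶
Taking the 3rd root, s = 1.4×10⁻² mol/L.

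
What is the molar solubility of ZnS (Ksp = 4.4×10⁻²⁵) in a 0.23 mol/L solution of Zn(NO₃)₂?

ZnS(s) ⇌ Zn²⁺(aq) + S²⁻(aq)
The solution already contains Zn²⁺ at 0.23 mol/L. Let s be the molar solubility of ZnS.
[Zn²⁺] ≈ 0.23 mol/L (common ion dominates); [S²⁻] = s.
Ksp = [Zn²⁺][S²⁻] = (0.23)s
s = 4.4×10⁻²⁵ / (0.23) = 1.9×10⁻²⁴
s = 1.9×10⁻²⁴ mol/L

1.9×10⁻²⁴ M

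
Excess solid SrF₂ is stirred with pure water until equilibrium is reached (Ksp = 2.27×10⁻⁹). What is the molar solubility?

SrF₂(s) ⇌ Sr²⁺(aq) + 2 F⁻(aq)
Call the molar solubility s, so that [Sr²⁺] = s and [F⁻] = 2s.
Ksp = [Sr²⁺][F⁻]^2 = s · (2s)^2 = 4s^3
4s^3 = 2.27×10⁻⁹  ⇒  s^3 = 5.68×10⁻¹⁰
Taking the 3rd root, s = 8.28×10⁻⁴ mol/L.

8.28×10⁻⁴ M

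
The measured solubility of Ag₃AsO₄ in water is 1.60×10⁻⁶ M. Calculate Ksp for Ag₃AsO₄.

Ag₃AsO₄(s) ⇌ 3 Ag⁺(aq) + AsO₄³⁻(aq)
If s mol/L of Ag₃AsO₄ dissolves, [Ag⁺] = 3s and [AsO₄³⁻] = s.
Ksp = [Ag⁺]^3[AsO₄³⁻] = (3s)^3 · s = 27s^4
Ksp = 27 × (1.60×10⁻⁶)^4 = 1.77×10⁻²²

Ksp = 1.77×10⁻²²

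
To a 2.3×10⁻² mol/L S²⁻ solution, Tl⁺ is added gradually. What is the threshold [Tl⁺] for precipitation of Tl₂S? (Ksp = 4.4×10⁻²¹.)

4.4×10⁻¹⁰ M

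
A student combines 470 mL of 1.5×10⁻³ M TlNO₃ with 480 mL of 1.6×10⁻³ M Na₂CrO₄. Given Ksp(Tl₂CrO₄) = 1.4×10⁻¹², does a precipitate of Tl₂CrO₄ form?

Yes

The combined volume is 950 mL.
[Tl⁺] = (1.5×10⁻³)(470)/950 = 7.4×10⁻⁴ M
[CrO₄²⁻] = (1.6×10⁻³)(480)/950 = 8.1×10⁻⁴ M
Q = [Tl⁺]^2[CrO₄²⁻] = 4.5×10⁻¹⁰
Since Q (4.5×10⁻¹⁰) exceeds Ksp (1.4×10⁻¹²), Tl₂CrO₄ will precipitate.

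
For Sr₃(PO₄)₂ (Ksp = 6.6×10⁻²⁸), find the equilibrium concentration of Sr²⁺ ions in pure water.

4.3×10⁻⁶ M

Sr₃(PO₄)₂(s) ⇌ 3 Sr²⁺(aq) + 2 PO₄³⁻(aq)
With molar solubility s: [Sr²⁺] = 3s, [PO₄³⁻] = 2s.
Ksp = [Sr²⁺]^3[PO₄³⁻]^2 = (3s)^3 · (2s)^2 = 108s^5 = 6.6×10⁻²⁸
s = 1.4×10⁻⁶ mol L⁻¹
[Sr²⁺] = 3s = 4.3×10⁻⁶ mol L⁻¹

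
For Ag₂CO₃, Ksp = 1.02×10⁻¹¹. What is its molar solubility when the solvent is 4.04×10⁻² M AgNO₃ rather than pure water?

6.25×10⁻⁹ M

Ag₂CO₃(s) ⇌ 2 Ag⁺(aq) + CO₃²⁻(aq)
With Ag⁺ already at 4.04×10⁻² M and s small, take [Ag⁺] ≈ 4.04×10⁻² M and [CO₃²⁻] = s.
Ksp = [Ag⁺]^2[CO₃²⁻] = (4.04×10⁻²)^2s
s = 1.02×10⁻¹¹ / (4.04×10⁻²)^2 = 6.25×10⁻⁹
s = 6.25×10⁻⁹ M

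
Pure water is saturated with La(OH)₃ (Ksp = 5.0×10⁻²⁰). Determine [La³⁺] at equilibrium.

6.6×10⁻⁶ M

La(OH)₃(s) ⇌ La³⁺(aq) + 3 OH⁻(aq)
For each mole of La(OH)₃ that dissolves per liter, [La³⁺] = s and [OH⁻] = 3s; let s denote this solubility.
Ksp = [La³⁺][OH⁻]^3 = s · (3s)^3 = 27s^4 = 5.0×10⁻²⁰
s = 6.6×10⁻⁶ mol/L
[La³⁺] = s = 6.6×10⁻⁶ mol/L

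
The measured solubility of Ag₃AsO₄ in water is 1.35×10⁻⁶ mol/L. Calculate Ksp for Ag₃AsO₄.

Ag₃AsO₄(s) ⇌ 3 Ag⁺(aq) + AsO₄³⁻(aq)
For each mole of Ag₃AsO₄ that dissolves per liter, [Ag⁺] = 3s and [AsO₄³⁻] = s; let s denote this solubility.
Ksp = [Ag⁺]^3[AsO₄³⁻] = (3s)^3 · s = 27s^4
Ksp = 27 × (1.35×10⁻⁶)^4 = 8.97×10⁻²³

Ksp = 8.97×10⁻²³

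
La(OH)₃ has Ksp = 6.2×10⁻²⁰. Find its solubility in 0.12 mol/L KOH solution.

3.6×10⁻¹⁷ M

La(OH)₃(s) ⇌ La³⁺(aq) + 3 OH⁻(aq)
With OH⁻ already at 0.12 mol/L and s small, take [OH⁻] ≈ 0.12 mol/L and [La³⁺] = s.
Ksp = [La³⁺][OH⁻]^3 = s(0.12)^3
s = 6.2×10⁻²⁰ / (0.12)^3 = 3.6×10⁻¹⁷
s = 3.6×10⁻¹⁷ mol/L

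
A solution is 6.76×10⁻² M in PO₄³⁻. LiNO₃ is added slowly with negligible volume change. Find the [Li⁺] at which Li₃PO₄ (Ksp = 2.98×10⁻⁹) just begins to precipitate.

A salt starts to precipitate once the ion product Q reaches its Ksp.
Li₃PO₄(s) ⇌ 3 Li⁺(aq) + PO₄³⁻(aq)
Ksp = [Li⁺]^3[PO₄³⁻] = [Li⁺]^3(6.76×10⁻²)
[Li⁺]^3 = 2.98×10⁻⁹ / (6.76×10⁻²) = 4.41×10⁻⁸
[Li⁺] = 3.53×10⁻³ M

3.53×10⁻³ M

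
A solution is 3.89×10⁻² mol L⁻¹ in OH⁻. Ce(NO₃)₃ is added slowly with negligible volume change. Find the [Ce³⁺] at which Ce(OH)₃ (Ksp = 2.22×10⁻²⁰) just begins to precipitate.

The threshold for precipitation is Q = Ksp.
Ce(OH)₃(s) ⇌ Ce³⁺(aq) + 3 OH⁻(aq)
Ksp = [Ce³⁺][OH⁻]^3 = [Ce³⁺](3.89×10⁻²)^3
[Ce³⁺] = 2.22×10⁻²⁰ / (3.89×10⁻²)^3 = 3.77×10⁻¹⁶
[Ce³⁺] = 3.77×10⁻¹⁶ mol L⁻¹

3.77×10⁻¹⁶ M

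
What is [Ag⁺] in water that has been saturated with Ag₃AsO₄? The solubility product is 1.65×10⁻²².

Ag₃AsO₄(s) ⇌ 3 Ag⁺(aq) + AsO₄³⁻(aq)
For each mole of Ag₃AsO₄ that dissolves per liter, [Ag⁺] = 3s and [AsO₄³⁻] = s; let s denote this solubility.
Ksp = [Ag⁺]^3[AsO₄³⁻] = (3s)^3 · s = 27s^4 = 1.65×10⁻²²
s = 1.57×10⁻⁶ mol/L
[Ag⁺] = 3s = 4.72×10⁻⁶ mol/L

4.72×10⁻⁶ M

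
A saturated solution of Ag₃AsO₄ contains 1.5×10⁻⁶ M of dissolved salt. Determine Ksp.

Ksp = 1.4×10⁻²²

Ag₃AsO₄(s) ⇌ 3 Ag⁺(aq) + AsO₄³⁻(aq)
Call the molar solubility s, so that [Ag⁺] = 3s and [AsO₄³⁻] = s.
Ksp = [Ag⁺]^3[AsO₄³⁻] = (3s)^3 · s = 27s^4
Ksp = 27 × (1.5×10⁻⁶)^4 = 1.4×10⁻²²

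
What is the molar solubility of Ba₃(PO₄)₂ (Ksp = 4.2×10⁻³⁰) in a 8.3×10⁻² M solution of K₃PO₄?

Ba₃(PO₄)₂(s) ⇌ 3 Ba²⁺(aq) + 2 PO₄³⁻(aq)
The solution already contains PO₄³⁻ at 8.3×10⁻² M. Let s be the molar solubility of Ba₃(PO₄)₂.
[PO₄³⁻] ≈ 8.3×10⁻² M (common ion dominates); [Ba²⁺] = 3s.
Ksp = [Ba²⁺]^3[PO₄³⁻]^2 = (3s)^3(8.3×10⁻²)^2
(3s)^3 = 4.2×10⁻³⁰ / (8.3×10⁻²)^2 = 6.1×10⁻²⁸
s = 2.8×10⁻¹⁰ M

2.8×10⁻¹⁰ M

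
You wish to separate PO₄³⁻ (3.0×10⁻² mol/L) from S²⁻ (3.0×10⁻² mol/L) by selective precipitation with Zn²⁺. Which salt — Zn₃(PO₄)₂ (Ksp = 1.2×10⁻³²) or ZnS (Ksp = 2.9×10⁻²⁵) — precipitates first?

Precipitation begins when Q = Ksp.
For Zn₃(PO₄)₂: [Zn²⁺] = (Ksp/[PO₄³⁻]^2)^(1/3) = 2.4×10⁻¹⁰ mol/L
For ZnS: [Zn²⁺] = (Ksp/[S²⁻]) = 9.7×10⁻²⁴ mol/L
The smaller threshold [Zn²⁺] is reached first, so ZnS precipitates first.

ZnS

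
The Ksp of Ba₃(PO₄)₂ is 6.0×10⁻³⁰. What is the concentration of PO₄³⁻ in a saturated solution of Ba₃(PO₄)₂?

Ba₃(PO₄)₂(s) ⇌ 3 Ba²⁺(aq) + 2 PO₄³⁻(aq)
If s mol/L of Ba₃(PO₄)₂ dissolves, [Ba²⁺] = 3s and [PO₄³⁻] = 2s.
Ksp = [Ba²⁺]^3[PO₄³⁻]^2 = (3s)^3 · (2s)^2 = 108s^5 = 6.0×10⁻³⁰
s = 5.6×10⁻⁷ M
[PO₄³⁻] = 2s = 1.1×10⁻⁶ M

1.1×10⁻⁶ M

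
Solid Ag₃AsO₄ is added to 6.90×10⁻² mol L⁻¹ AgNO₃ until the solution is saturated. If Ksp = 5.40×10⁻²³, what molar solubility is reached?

Ag₃AsO₄(s) ⇌ 3 Ag⁺(aq) + AsO₄³⁻(aq)
Ag⁺ is already present at 6.90×10⁻² mol L⁻¹. If s mol/L of Ag₃AsO₄ dissolves, [AsO₄³⁻] = s while [Ag⁺] ≈ 6.90×10⁻² mol L⁻¹.
Ksp = [Ag⁺]^3[AsO₄³⁻] = (6.90×10⁻²)^3s
s = 5.40×10⁻²³ / (6.90×10⁻²)^3 = 1.64×10⁻¹⁹
s = 1.64×10⁻¹⁹ mol L⁻¹

1.64×10⁻¹⁹ M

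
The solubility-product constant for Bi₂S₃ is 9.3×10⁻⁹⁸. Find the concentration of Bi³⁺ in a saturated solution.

Bi₂S₃(s) ⇌ 2 Bi³⁺(aq) + 3 S²⁻(aq)
Call the molar solubility s, so that [Bi³⁺] = 2s and [S²⁻] = 3s.
Ksp = [Bi³⁺]^2[S²⁻]^3 = (2s)^2 · (3s)^3 = 108s^5 = 9.3×10⁻⁹⁸
s = 1.5×10⁻²⁰ mol L⁻¹
[Bi³⁺] = 2s = 3.1×10⁻²⁰ mol L⁻¹

3.1×10⁻²⁰ M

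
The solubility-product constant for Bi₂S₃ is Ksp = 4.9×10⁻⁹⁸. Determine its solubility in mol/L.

Bi₂S₃(s) ⇌ 2 Bi³⁺(aq) + 3 S²⁻(aq)
Let s be the molar solubility. Then [Bi³⁺] = 2s and [S²⁻] = 3s.
Ksp = [Bi³⁺]^2[S²⁻]^3 = (2s)^2 · (3s)^3 = 108s^5
108s^5 = 4.9×10⁻⁹⁸  ⇒  s^5 = 4.5×10⁻¹⁰⁰
s = 1.4×10⁻²⁰ mol L⁻¹

1.4×10⁻²⁰ M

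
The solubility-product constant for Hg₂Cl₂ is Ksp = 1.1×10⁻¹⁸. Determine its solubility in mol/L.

Hg₂Cl₂(s) ⇌ Hg₂²⁺(aq) + 2 Cl⁻(aq)
For each mole of Hg₂Cl₂ that dissolves per liter, [Hg₂²⁺] = s and [Cl⁻] = 2s; let s denote this solubility.
Ksp = [Hg₂²⁺][Cl⁻]^2 = s · (2s)^2 = 4s^3
4s^3 = 1.1×10⁻¹⁸  ⇒  s^3 = 2.8×10⁻¹⁹
s = (2.8×10⁻¹⁹)^(1/3) = 6.5×10⁻⁷ mol L⁻¹

6.5×10⁻⁷ M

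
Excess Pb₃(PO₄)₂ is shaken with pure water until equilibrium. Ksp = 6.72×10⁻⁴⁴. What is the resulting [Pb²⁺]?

2.73×10⁻⁹ M

Pb₃(PO₄)₂(s) ⇌ 3 Pb²⁺(aq) + 2 PO₄³⁻(aq)
With molar solubility s: [Pb²⁺] = 3s, [PO₄³⁻] = 2s.
Ksp = [Pb²⁺]^3[PO₄³⁻]^2 = (3s)^3 · (2s)^2 = 108s^5 = 6.72×10⁻⁴⁴
s = 9.09×10⁻¹⁰ mol L⁻¹
[Pb²⁺] = 3s = 2.73×10⁻⁹ mol L⁻¹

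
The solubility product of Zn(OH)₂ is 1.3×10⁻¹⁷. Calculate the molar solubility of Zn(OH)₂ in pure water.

Zn(OH)₂(s) ⇌ Zn²⁺(aq) + 2 OH⁻(aq)
Call the molar solubility s, so that [Zn²⁺] = s and [OH⁻] = 2s.
Ksp = [Zn²⁺][OH⁻]^2 = s · (2s)^2 = 4s^3
4s^3 = 1.3×10⁻¹⁷  ⇒  s^3 = 3.3×10⁻¹⁸
s = (3.3×10⁻¹⁸)^(1/3) = 1.5×10⁻⁶ M

1.5×10⁻⁶ M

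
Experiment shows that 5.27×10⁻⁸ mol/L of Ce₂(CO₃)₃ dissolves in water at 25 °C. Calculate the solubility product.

Ce₂(CO₃)₃(s) ⇌ 2 Ce³⁺(aq) + 3 CO₃²⁻(aq)
Call the molar solubility s, so that [Ce³⁺] = 2s and [CO₃²⁻] = 3s.
Ksp = [Ce³⁺]^2[CO₃²⁻]^3 = (2s)^2 · (3s)^3 = 108s^5
Ksp = 108 × (5.27×10⁻⁸)^5 = 4.39×10⁻³⁵

Ksp = 4.39×10⁻³⁵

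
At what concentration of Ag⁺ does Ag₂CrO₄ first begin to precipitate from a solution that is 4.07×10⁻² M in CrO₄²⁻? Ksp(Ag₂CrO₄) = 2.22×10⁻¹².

7.39×10⁻⁶ M

The threshold for precipitation is Q = Ksp.
Ag₂CrO₄(s) ⇌ 2 Ag⁺(aq) + CrO₄²⁻(aq)
Ksp = [Ag⁺]^2[CrO₄²⁻] = [Ag⁺]^2(4.07×10⁻²)
[Ag⁺]^2 = 2.22×10⁻¹² / (4.07×10⁻²) = 5.45×10⁻¹¹
[Ag⁺] = 7.39×10⁻⁶ M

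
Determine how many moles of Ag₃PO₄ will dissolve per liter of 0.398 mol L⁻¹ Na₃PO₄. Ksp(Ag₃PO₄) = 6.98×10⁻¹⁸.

8.66×10⁻⁷ M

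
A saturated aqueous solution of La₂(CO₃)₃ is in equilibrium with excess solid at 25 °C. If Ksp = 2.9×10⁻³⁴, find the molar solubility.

La₂(CO₃)₃(s) ⇌ 2 La³⁺(aq) + 3 CO₃²⁻(aq)
With molar solubility s: [La³⁺] = 2s, [CO₃²⁻] = 3s.
Ksp = [La³⁺]^2[CO₃²⁻]^3 = (2s)^2 · (3s)^3 = 108s^5
108s^5 = 2.9×10⁻³⁴  ⇒  s^5 = 2.7×10⁻³⁶
s = 7.7×10⁻⁸ M

7.7×10⁻⁸ M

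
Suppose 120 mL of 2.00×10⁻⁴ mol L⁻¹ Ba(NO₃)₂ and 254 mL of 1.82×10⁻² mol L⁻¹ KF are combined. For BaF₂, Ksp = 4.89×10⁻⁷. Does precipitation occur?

Total volume after mixing = 120 + 254 = 374 mL.
[Ba²⁺] = (2.00×10⁻⁴)(120)/374 = 6.42×10⁻⁵ mol L⁻¹
[F⁻] = (1.82×10⁻²)(254)/374 = 1.24×10⁻² mol L⁻¹
Q = [Ba²⁺][F⁻]^2 = 9.80×10⁻⁹
Q = 9.80×10⁻⁹ < Ksp = 4.89×10⁻⁷, so the solution is unsaturated and no precipitate forms.

No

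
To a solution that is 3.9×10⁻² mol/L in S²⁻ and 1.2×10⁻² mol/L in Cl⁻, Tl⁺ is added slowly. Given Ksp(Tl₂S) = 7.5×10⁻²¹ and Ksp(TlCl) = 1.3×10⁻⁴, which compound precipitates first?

Tl₂S

Each salt precipitates once Q = Ksp for that salt.
For Tl₂S: [Tl⁺] = (Ksp/[S²⁻])^(1/2) = 4.4×10⁻¹⁰ mol/L
For TlCl: [Tl⁺] = (Ksp/[Cl⁻]) = 1.1×10⁻² mol/L
Since Tl₂S needs less Tl⁺ to reach saturation, it precipitates first.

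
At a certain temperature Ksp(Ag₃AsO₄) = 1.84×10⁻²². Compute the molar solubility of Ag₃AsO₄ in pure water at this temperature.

Ag₃AsO₄(s) ⇌ 3 Ag⁺(aq) + AsO₄³⁻(aq)
If s mol/L of Ag₃AsO₄ dissolves, [Ag⁺] = 3s and [AsO₄³⁻] = s.
Ksp = [Ag⁺]^3[AsO₄³⁻] = (3s)^3 · s = 27s^4
27s^4 = 1.84×10⁻²²  ⇒  s^4 = 6.81×10⁻²⁴
s = (6.81×10⁻²⁴)^(1/4) = 1.62×10⁻⁶ mol L⁻¹

1.62×10⁻⁶ M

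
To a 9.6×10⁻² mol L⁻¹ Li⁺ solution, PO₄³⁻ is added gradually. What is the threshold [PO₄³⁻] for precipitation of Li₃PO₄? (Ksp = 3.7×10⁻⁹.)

The threshold for precipitation is Q = Ksp.
Li₃PO₄(s) ⇌ 3 Li⁺(aq) + PO₄³⁻(aq)
Ksp = [Li⁺]^3[PO₄³⁻] = [PO₄³⁻](9.6×10⁻²)^3
[PO₄³⁻] = 3.7×10⁻⁹ / (9.6×10⁻²)^3 = 4.2×10⁻⁶
[PO₄³⁻] = 4.2×10⁻⁶ mol L⁻¹

4.2×10⁻⁶ M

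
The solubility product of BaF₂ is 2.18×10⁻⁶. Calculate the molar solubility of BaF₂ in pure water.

BaF₂(s) ⇌ Ba²⁺(aq) + 2 F⁻(aq)
Let s be the molar solubility. Then [Ba²⁺] = s and [F⁻] = 2s.
Ksp = [Ba²⁺][F⁻]^2 = s · (2s)^2 = 4s^3
4s^3 = 2.18×10⁻⁶  ⇒  s^3 = 5.45×10⁻⁷
Taking the 3rd root, s = 8.17×10⁻³ mol L⁻¹.

8.17×10⁻³ M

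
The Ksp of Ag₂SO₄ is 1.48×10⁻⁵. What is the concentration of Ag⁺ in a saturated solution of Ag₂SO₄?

Ag₂SO₄(s) ⇌ 2 Ag⁺(aq) + SO₄²⁻(aq)
For each mole of Ag₂SO₄ that dissolves per liter, [Ag⁺] = 2s and [SO₄²⁻] = s; let s denote this solubility.
Ksp = [Ag⁺]^2[SO₄²⁻] = (2s)^2 · s = 4s^3 = 1.48×10⁻⁵
s = 1.55×10⁻² M
[Ag⁺] = 2s = 3.09×10⁻² M

3.09×10⁻² M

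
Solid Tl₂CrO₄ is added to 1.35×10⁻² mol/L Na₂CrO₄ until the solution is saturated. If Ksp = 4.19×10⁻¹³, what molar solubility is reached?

Tl₂CrO₄(s) ⇌ 2 Tl⁺(aq) + CrO₄²⁻(aq)
CrO₄²⁻ is already present at 1.35×10⁻² mol/L. If s mol/L of Tl₂CrO₄ dissolves, [Tl⁺] = 2s while [CrO₄²⁻] ≈ 1.35×10⁻² mol/L.
Ksp = [Tl⁺]^2[CrO₄²⁻] = (2s)^2(1.35×10⁻²)
(2s)^2 = 4.19×10⁻¹³ / (1.35×10⁻²) = 3.10×10⁻¹¹
s = 2.79×10⁻⁶ mol/L

2.79×10⁻⁶ M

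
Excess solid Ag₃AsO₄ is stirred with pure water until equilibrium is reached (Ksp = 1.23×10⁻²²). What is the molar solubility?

Ag₃AsO₄(s) ⇌ 3 Ag⁺(aq) + AsO₄³⁻(aq)
Let s be the molar solubility. Then [Ag⁺] = 3s and [AsO₄³⁻] = s.
Ksp = [Ag⁺]^3[AsO₄³⁻] = (3s)^3 · s = 27s^4
27s^4 = 1.23×10⁻²²  ⇒  s^4 = 4.56×10⁻²⁴
s = 1.46×10⁻⁶ M

1.46×10⁻⁶ M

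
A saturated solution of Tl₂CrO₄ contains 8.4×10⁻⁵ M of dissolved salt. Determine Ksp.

Ksp = 2.4×10⁻¹²

Tl₂CrO₄(s) ⇌ 2 Tl⁺(aq) + CrO₄²⁻(aq)
Let s be the molar solubility. Then [Tl⁺] = 2s and [CrO₄²⁻] = s.
Ksp = [Tl⁺]^2[CrO₄²⁻] = (2s)^2 · s = 4s^3
Ksp = 4 × (8.4×10⁻⁵)^3 = 2.4×10⁻¹²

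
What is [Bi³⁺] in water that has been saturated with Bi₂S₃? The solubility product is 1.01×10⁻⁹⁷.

3.13×10⁻²⁰ M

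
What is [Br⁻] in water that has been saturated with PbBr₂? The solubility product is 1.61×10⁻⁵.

PbBr₂(s) ⇌ Pb²⁺(aq) + 2 Br⁻(aq)
With molar solubility s: [Pb²⁺] = s, [Br⁻] = 2s.
Ksp = [Pb²⁺][Br⁻]^2 = s · (2s)^2 = 4s^3 = 1.61×10⁻⁵
s = 1.59×10⁻² M
[Br⁻] = 2s = 3.18×10⁻² M

3.18×10⁻² M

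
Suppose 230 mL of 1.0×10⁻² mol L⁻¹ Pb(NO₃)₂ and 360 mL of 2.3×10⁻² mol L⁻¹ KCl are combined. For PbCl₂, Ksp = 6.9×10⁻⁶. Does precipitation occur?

Total volume after mixing = 230 + 360 = 590 mL.
[Pb²⁺] = (1.0×10⁻²)(230)/590 = 3.9×10⁻³ mol L⁻¹
[Cl⁻] = (2.3×10⁻²)(360)/590 = 1.4×10⁻² mol L⁻¹
Q = [Pb²⁺][Cl⁻]^2 = 7.7×10⁻⁷
Since Q (7.7×10⁻⁷) is less than Ksp (6.9×10⁻⁶), no PbCl₂ precipitates.

No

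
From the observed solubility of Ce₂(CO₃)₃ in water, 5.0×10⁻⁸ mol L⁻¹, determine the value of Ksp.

Ksp = 3.4×10⁻³⁵

Ce₂(CO₃)₃(s) ⇌ 2 Ce³⁺(aq) + 3 CO₃²⁻(aq)
With molar solubility s: [Ce³⁺] = 2s, [CO₃²⁻] = 3s.
Ksp = [Ce³⁺]^2[CO₃²⁻]^3 = (2s)^2 · (3s)^3 = 108s^5
Ksp = 108 × (5.0×10⁻⁸)^5 = 3.4×10⁻³⁵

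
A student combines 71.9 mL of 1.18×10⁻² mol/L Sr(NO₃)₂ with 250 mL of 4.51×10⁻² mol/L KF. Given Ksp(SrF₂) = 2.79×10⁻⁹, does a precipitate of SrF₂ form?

The combined volume is 321.9 mL.
[Sr²⁺] = (1.18×10⁻²)(71.9)/321.9 = 2.64×10⁻³ mol/L
[F⁻] = (4.51×10⁻²)(250)/321.9 = 3.50×10⁻² mol/L
Q = [Sr²⁺][F⁻]^2 = 3.23×10⁻⁶
Since Q (3.23×10⁻⁶) exceeds Ksp (2.79×10⁻⁹), SrF₂ will precipitate.

Yes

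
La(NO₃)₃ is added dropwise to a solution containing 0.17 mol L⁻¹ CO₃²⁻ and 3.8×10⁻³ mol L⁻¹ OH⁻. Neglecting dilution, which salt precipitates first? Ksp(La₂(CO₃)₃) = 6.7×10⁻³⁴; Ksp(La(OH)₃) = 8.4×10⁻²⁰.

Each salt precipitates once Q = Ksp for that salt.
For La₂(CO₃)₃: [La³⁺] = (Ksp/[CO₃²⁻]^3)^(1/2) = 3.7×10⁻¹⁶ mol L⁻¹
For La(OH)₃: [La³⁺] = (Ksp/[OH⁻]^3) = 1.5×10⁻¹² mol L⁻¹
The smaller threshold [La³⁺] is reached first, so La₂(CO₃)₃ precipitates first.

La₂(CO₃)₃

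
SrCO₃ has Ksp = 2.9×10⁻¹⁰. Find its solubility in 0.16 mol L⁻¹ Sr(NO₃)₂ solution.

SrCO₃(s) ⇌ Sr²⁺(aq) + CO₃²⁻(aq)
With Sr²⁺ already at 0.16 mol L⁻¹ and s small, take [Sr²⁺] ≈ 0.16 mol L⁻¹ and [CO₃²⁻] = s.
Ksp = [Sr²⁺][CO₃²⁻] = (0.16)s
s = 2.9×10⁻¹⁰ / (0.16) = 1.8×10⁻⁹
s = 1.8×10⁻⁹ mol L⁻¹

1.8×10⁻⁹ M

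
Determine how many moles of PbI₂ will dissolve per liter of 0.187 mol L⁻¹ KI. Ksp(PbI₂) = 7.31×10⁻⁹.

2.09×10⁻⁷ M

PbI₂(s) ⇌ Pb²⁺(aq) + 2 I⁻(aq)
Let s be the solubility of PbI₂ here. The common ion gives [I⁻] ≈ 0.187 mol L⁻¹, and [Pb²⁺] = s.
Ksp = [Pb²⁺][I⁻]^2 = s(0.187)^2
s = 7.31×10⁻⁹ / (0.187)^2 = 2.09×10⁻⁷
s = 2.09×10⁻⁷ mol L⁻¹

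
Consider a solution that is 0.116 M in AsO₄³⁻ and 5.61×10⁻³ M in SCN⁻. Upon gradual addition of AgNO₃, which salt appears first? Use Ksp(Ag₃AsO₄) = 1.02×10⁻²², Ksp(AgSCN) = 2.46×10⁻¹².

AgSCN

A salt starts to precipitate once the ion product Q reaches its Ksp.
For Ag₃AsO₄: [Ag⁺] = (Ksp/[AsO₄³⁻])^(1/3) = 9.58×10⁻⁸ M
For AgSCN: [Ag⁺] = (Ksp/[SCN⁻]) = 4.39×10⁻¹⁰ M
AgSCN requires the lower [Ag⁺], so it precipitates first.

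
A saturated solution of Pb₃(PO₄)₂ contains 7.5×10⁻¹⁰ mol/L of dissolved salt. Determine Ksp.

Pb₃(PO₄)₂(s) ⇌ 3 Pb²⁺(aq) + 2 PO₄³⁻(aq)
Let s be the molar solubility. Then [Pb²⁺] = 3s and [PO₄³⁻] = 2s.
Ksp = [Pb²⁺]^3[PO₄³⁻]^2 = (3s)^3 · (2s)^2 = 108s^5
Ksp = 108 × (7.5×10⁻¹⁰)^5 = 2.6×10⁻⁴⁴

Ksp = 2.6×10⁻⁴⁴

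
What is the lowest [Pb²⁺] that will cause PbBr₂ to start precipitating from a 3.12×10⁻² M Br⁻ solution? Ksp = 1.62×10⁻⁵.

1.66×10⁻² M

A salt starts to precipitate once the ion product Q reaches its Ksp.
PbBr₂(s) ⇌ Pb²⁺(aq) + 2 Br⁻(aq)
Ksp = [Pb²⁺][Br⁻]^2 = [Pb²⁺](3.12×10⁻²)^2
[Pb²⁺] = 1.62×10⁻⁵ / (3.12×10⁻²)^2 = 1.66×10⁻²
[Pb²⁺] = 1.66×10⁻² M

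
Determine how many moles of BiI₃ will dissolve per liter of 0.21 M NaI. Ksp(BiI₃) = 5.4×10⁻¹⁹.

BiI₃(s) ⇌ Bi³⁺(aq) + 3 I⁻(aq)
I⁻ is already present at 0.21 M. If s mol/L of BiI₃ dissolves, [Bi³⁺] = s while [I⁻] ≈ 0.21 M.
Ksp = [Bi³⁺][I⁻]^3 = s(0.21)^3
s = 5.4×10⁻¹⁹ / (0.21)^3 = 5.8×10⁻¹⁷
s = 5.8×10⁻¹⁷ M

5.8×10⁻¹⁷ M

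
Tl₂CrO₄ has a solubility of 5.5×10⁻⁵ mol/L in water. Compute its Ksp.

Ksp = 6.7×10⁻¹³

Tl₂CrO₄(s) ⇌ 2 Tl⁺(aq) + CrO₄²⁻(aq)
With molar solubility s: [Tl⁺] = 2s, [CrO₄²⁻] = s.
Ksp = [Tl⁺]^2[CrO₄²⁻] = (2s)^2 · s = 4s^3
Ksp = 4 × (5.5×10⁻⁵)^3 = 6.7×10⁻¹³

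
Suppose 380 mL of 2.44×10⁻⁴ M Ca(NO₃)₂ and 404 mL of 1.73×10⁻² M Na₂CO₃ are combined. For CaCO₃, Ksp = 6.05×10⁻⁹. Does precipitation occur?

The combined volume is 784 mL.
[Ca²⁺] = (2.44×10⁻⁴)(380)/784 = 1.18×10⁻⁴ M
[CO₃²⁻] = (1.73×10⁻²)(404)/784 = 8.91×10⁻³ M
Q = [Ca²⁺][CO₃²⁻] = 1.05×10⁻⁶
Since Q (1.05×10⁻⁶) exceeds Ksp (6.05×10⁻⁹), CaCO₃ will precipitate.

Yes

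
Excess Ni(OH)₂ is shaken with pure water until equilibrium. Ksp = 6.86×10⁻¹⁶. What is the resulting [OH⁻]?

1.11×10⁻⁵ M

Ni(OH)₂(s) ⇌ Ni²⁺(aq) + 2 OH⁻(aq)
With molar solubility s: [Ni²⁺] = s, [OH⁻] = 2s.
Ksp = [Ni²⁺][OH⁻]^2 = s · (2s)^2 = 4s^3 = 6.86×10⁻¹⁶
s = 5.56×10⁻⁶ mol L⁻¹
[OH⁻] = 2s = 1.11×10⁻⁵ mol L⁻¹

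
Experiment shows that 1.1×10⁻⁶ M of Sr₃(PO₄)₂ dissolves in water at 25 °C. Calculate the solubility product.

Ksp = 1.7×10⁻²⁸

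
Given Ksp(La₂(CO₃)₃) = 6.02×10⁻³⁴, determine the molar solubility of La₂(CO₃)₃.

8.90×10⁻⁸ M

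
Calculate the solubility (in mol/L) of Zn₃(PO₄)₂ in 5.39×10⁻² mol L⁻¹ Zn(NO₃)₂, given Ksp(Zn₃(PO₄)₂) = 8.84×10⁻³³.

Zn₃(PO₄)₂(s) ⇌ 3 Zn²⁺(aq) + 2 PO₄³⁻(aq)
The solution already contains Zn²⁺ at 5.39×10⁻² mol L⁻¹. Let s be the molar solubility of Zn₃(PO₄)₂.
[Zn²⁺] ≈ 5.39×10⁻² mol L⁻¹ (common ion dominates); [PO₄³⁻] = 2s.
Ksp = [Zn²⁺]^3[PO₄³⁻]^2 = (5.39×10⁻²)^3(2s)^2
(2s)^2 = 8.84×10⁻³³ / (5.39×10⁻²)^3 = 5.65×10⁻²⁹
s = 3.76×10⁻¹⁵ mol L⁻¹

3.76×10⁻¹⁵ M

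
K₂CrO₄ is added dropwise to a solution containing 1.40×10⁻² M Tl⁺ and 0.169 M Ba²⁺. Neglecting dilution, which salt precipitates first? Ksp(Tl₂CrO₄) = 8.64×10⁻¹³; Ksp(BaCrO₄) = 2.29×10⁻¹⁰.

BaCrO₄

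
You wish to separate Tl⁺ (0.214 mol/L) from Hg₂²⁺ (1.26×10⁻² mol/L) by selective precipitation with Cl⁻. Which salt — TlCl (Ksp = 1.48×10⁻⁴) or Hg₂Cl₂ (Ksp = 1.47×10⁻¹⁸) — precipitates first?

Hg₂Cl₂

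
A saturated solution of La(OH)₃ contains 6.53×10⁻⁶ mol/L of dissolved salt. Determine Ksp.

La(OH)₃(s) ⇌ La³⁺(aq) + 3 OH⁻(aq)
Let s be the molar solubility. Then [La³⁺] = s and [OH⁻] = 3s.
Ksp = [La³⁺][OH⁻]^3 = s · (3s)^3 = 27s^4
Ksp = 27 × (6.53×10⁻⁶)^4 = 4.91×10⁻²⁰

Ksp = 4.91×10⁻²⁰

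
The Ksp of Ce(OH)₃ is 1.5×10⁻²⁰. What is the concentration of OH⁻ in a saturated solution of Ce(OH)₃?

1.5×10⁻⁵ M

Ce(OH)₃(s) ⇌ Ce³⁺(aq) + 3 OH⁻(aq)
If s mol/L of Ce(OH)₃ dissolves, [Ce³⁺] = s and [OH⁻] = 3s.
Ksp = [Ce³⁺][OH⁻]^3 = s · (3s)^3 = 27s^4 = 1.5×10⁻²⁰
s = 4.9×10⁻⁶ mol/L
[OH⁻] = 3s = 1.5×10⁻⁵ mol/L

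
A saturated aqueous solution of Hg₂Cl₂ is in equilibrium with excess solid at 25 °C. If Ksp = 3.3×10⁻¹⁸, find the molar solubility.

Hg₂Cl₂(s) ⇌ Hg₂²⁺(aq) + 2 Cl⁻(aq)
Let s be the molar solubility. Then [Hg₂²⁺] = s and [Cl⁻] = 2s.
Ksp = [Hg₂²⁺][Cl⁻]^2 = s · (2s)^2 = 4s^3
4s^3 = 3.3×10⁻¹⁸  ⇒  s^3 = 8.3×10⁻¹⁹
Taking the 3rd root, s = 9.4×10⁻⁷ mol/L.

9.4×10⁻⁷ M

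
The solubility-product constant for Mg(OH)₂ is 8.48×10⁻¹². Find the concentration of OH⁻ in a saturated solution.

2.57×10⁻⁴ M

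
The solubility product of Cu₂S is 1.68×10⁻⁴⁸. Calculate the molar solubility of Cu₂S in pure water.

7.49×10⁻¹⁷ M

Cu₂S(s) ⇌ 2 Cu⁺(aq) + S²⁻(aq)
If s mol/L of Cu₂S dissolves, [Cu⁺] = 2s and [S²⁻] = s.
Ksp = [Cu⁺]^2[S²⁻] = (2s)^2 · s = 4s^3
4s^3 = 1.68×10⁻⁴⁸  ⇒  s^3 = 4.20×10⁻⁴⁹
s = 7.49×10⁻¹⁷ M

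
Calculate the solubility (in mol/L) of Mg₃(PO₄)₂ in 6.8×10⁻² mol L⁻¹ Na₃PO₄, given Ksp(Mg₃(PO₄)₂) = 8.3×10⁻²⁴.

Mg₃(PO₄)₂(s) ⇌ 3 Mg²⁺(aq) + 2 PO₄³⁻(aq)
With PO₄³⁻ already at 6.8×10⁻² mol L⁻¹ and s small, take [PO₄³⁻] ≈ 6.8×10⁻² mol L⁻¹ and [Mg²⁺] = 3s.
Ksp = [Mg²⁺]^3[PO₄³⁻]^2 = (3s)^3(6.8×10⁻²)^2
(3s)^3 = 8.3×10⁻²⁴ / (6.8×10⁻²)^2 = 1.8×10⁻²¹
s = 4.1×10⁻⁸ mol L⁻¹

4.1×10⁻⁸ M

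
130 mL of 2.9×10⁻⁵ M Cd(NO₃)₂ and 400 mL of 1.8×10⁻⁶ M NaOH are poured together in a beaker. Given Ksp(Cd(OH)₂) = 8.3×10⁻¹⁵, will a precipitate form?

No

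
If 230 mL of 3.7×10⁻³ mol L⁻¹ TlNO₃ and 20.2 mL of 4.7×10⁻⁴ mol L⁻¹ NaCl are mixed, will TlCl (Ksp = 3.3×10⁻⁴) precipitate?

Total volume after mixing = 230 + 20.2 = 250.2 mL.
[Tl⁺] = (3.7×10⁻³)(230)/250.2 = 3.4×10⁻³ mol L⁻¹
[Cl⁻] = (4.7×10⁻⁴)(20.2)/250.2 = 3.8×10⁻⁵ mol L⁻¹
Q = [Tl⁺][Cl⁻] = 1.3×10⁻⁷
Q = 1.3×10⁻⁷ < Ksp = 3.3×10⁻⁴, so the solution is unsaturated and no precipitate forms.

No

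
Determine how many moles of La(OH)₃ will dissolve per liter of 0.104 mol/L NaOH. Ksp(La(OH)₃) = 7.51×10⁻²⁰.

6.68×10⁻¹⁷ M

La(OH)₃(s) ⇌ La³⁺(aq) + 3 OH⁻(aq)
The solution already contains OH⁻ at 0.104 mol/L. Let s be the molar solubility of La(OH)₃.
[OH⁻] ≈ 0.104 mol/L (common ion dominates); [La³⁺] = s.
Ksp = [La³⁺][OH⁻]^3 = s(0.104)^3
s = 7.51×10⁻²⁰ / (0.104)^3 = 6.68×10⁻¹⁷
s = 6.68×10⁻¹⁷ mol/L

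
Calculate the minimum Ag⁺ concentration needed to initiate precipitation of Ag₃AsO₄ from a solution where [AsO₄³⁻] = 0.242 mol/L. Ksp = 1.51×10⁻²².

8.55×10⁻⁸ M

A salt starts to precipitate once the ion product Q reaches its Ksp.
Ag₃AsO₄(s) ⇌ 3 Ag⁺(aq) + AsO₄³⁻(aq)
Ksp = [Ag⁺]^3[AsO₄³⁻] = [Ag⁺]^3(0.242)
[Ag⁺]^3 = 1.51×10⁻²² / (0.242) = 6.24×10⁻²²
[Ag⁺] = 8.55×10⁻⁸ mol/L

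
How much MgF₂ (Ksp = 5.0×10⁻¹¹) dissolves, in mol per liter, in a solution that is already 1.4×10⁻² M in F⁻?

2.6×10⁻⁷ M

MgF₂(s) ⇌ Mg²⁺(aq) + 2 F⁻(aq)
Let s be the solubility of MgF₂ here. The common ion gives [F⁻] ≈ 1.4×10⁻² M, and [Mg²⁺] = s.
Ksp = [Mg²⁺][F⁻]^2 = s(1.4×10⁻²)^2
s = 5.0×10⁻¹¹ / (1.4×10⁻²)^2 = 2.6×10⁻⁷
s = 2.6×10⁻⁷ M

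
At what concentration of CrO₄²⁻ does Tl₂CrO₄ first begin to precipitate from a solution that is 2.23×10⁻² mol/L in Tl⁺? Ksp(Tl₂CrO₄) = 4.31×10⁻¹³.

8.67×10⁻¹⁰ M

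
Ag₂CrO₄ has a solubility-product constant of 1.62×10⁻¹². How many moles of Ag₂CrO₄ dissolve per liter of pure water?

7.40×10⁻⁵ M

Ag₂CrO₄(s) ⇌ 2 Ag⁺(aq) + CrO₄²⁻(aq)
Let s be the molar solubility. Then [Ag⁺] = 2s and [CrO₄²⁻] = s.
Ksp = [Ag⁺]^2[CrO₄²⁻] = (2s)^2 · s = 4s^3
4s^3 = 1.62×10⁻¹²  ⇒  s^3 = 4.05×10⁻¹³
Taking the 3rd root, s = 7.40×10⁻⁵ M.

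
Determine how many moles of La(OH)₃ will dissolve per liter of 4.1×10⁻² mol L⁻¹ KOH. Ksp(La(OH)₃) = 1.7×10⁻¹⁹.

2.5×10⁻¹⁵ M

La(OH)₃(s) ⇌ La³⁺(aq) + 3 OH⁻(aq)
With OH⁻ already at 4.1×10⁻² mol L⁻¹ and s small, take [OH⁻] ≈ 4.1×10⁻² mol L⁻¹ and [La³⁺] = s.
Ksp = [La³⁺][OH⁻]^3 = s(4.1×10⁻²)^3
s = 1.7×10⁻¹⁹ / (4.1×10⁻²)^3 = 2.5×10⁻¹⁵
s = 2.5×10⁻¹⁵ mol L⁻¹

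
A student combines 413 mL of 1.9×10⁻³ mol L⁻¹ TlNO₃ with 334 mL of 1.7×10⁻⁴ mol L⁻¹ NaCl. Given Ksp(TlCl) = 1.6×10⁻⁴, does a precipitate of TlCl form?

No

The combined volume is 747 mL.
[Tl⁺] = (1.9×10⁻³)(413)/747 = 1.1×10⁻³ mol L⁻¹
[Cl⁻] = (1.7×10⁻⁴)(334)/747 = 7.6×10⁻⁵ mol L⁻¹
Q = [Tl⁺][Cl⁻] = 8.0×10⁻⁸
Q < Ksp (8.0×10⁻⁸ vs 1.6×10⁻⁴); the solution remains unsaturated and no precipitate forms.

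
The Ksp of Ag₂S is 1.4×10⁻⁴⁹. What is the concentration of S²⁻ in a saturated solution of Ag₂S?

3.3×10⁻¹⁷ M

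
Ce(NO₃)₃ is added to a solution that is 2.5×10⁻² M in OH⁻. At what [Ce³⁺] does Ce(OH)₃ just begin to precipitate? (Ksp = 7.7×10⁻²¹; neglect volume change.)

4.9×10⁻¹⁶ M

Each salt precipitates once Q = Ksp for that salt.
Ce(OH)₃(s) ⇌ Ce³⁺(aq) + 3 OH⁻(aq)
Ksp = [Ce³⁺][OH⁻]^3 = [Ce³⁺](2.5×10⁻²)^3
[Ce³⁺] = 7.7×10⁻²¹ / (2.5×10⁻²)^3 = 4.9×10⁻¹⁶
[Ce³⁺] = 4.9×10⁻¹⁶ M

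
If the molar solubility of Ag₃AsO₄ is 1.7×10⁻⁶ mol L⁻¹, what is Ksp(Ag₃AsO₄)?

Ksp = 2.3×10⁻²²

Ag₃AsO₄(s) ⇌ 3 Ag⁺(aq) + AsO₄³⁻(aq)
If s mol/L of Ag₃AsO₄ dissolves, [Ag⁺] = 3s and [AsO₄³⁻] = s.
Ksp = [Ag⁺]^3[AsO₄³⁻] = (3s)^3 · s = 27s^4
Ksp = 27 × (1.7×10⁻⁶)^4 = 2.3×10⁻²²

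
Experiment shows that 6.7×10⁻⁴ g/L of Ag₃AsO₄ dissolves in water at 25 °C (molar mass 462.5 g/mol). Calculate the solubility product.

Ksp = 1.2×10⁻²²

Convert to molarity: s = 6.7×10⁻⁴ / 462.5 = 1.449×10⁻⁶ mol/L
Ag₃AsO₄(s) ⇌ 3 Ag⁺(aq) + AsO₄³⁻(aq)
If s mol/L of Ag₃AsO₄ dissolves, [Ag⁺] = 3s and [AsO₄³⁻] = s.
Ksp = [Ag⁺]^3[AsO₄³⁻] = (3s)^3 · s = 27s^4
Ksp = 27 × (1.449×10⁻⁶)^4 = 1.2×10⁻²²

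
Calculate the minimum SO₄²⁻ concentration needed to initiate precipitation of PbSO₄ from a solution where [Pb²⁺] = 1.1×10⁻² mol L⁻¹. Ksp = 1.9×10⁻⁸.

1.7×10⁻⁶ M

A salt starts to precipitate once the ion product Q reaches its Ksp.
PbSO₄(s) ⇌ Pb²⁺(aq) + SO₄²⁻(aq)
Ksp = [Pb²⁺][SO₄²⁻] = [SO₄²⁻](1.1×10⁻²)
[SO₄²⁻] = 1.9×10⁻⁸ / (1.1×10⁻²) = 1.7×10⁻⁶
[SO₄²⁻] = 1.7×10⁻⁶ mol L⁻¹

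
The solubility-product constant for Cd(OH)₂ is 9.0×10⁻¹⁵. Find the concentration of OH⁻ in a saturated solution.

2.6×10⁻⁵ M

Cd(OH)₂(s) ⇌ Cd²⁺(aq) + 2 OH⁻(aq)
Let s be the molar solubility. Then [Cd²⁺] = s and [OH⁻] = 2s.
Ksp = [Cd²⁺][OH⁻]^2 = s · (2s)^2 = 4s^3 = 9.0×10⁻¹⁵
s = 1.3×10⁻⁵ M
[OH⁻] = 2s = 2.6×10⁻⁵ M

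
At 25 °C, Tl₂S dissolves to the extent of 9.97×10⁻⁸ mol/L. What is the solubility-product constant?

Tl₂S(s) ⇌ 2 Tl⁺(aq) + S²⁻(aq)
If s mol/L of Tl₂S dissolves, [Tl⁺] = 2s and [S²⁻] = s.
Ksp = [Tl⁺]^2[S²⁻] = (2s)^2 · s = 4s^3
Ksp = 4 × (9.97×10⁻⁸)^3 = 3.96×10⁻²¹

Ksp = 3.96×10⁻²¹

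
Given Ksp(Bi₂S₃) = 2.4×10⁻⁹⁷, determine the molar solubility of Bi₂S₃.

1.9×10⁻²⁰ M

Bi₂S₃(s) ⇌ 2 Bi³⁺(aq) + 3 S²⁻(aq)
With molar solubility s: [Bi³⁺] = 2s, [S²⁻] = 3s.
Ksp = [Bi³⁺]^2[S²⁻]^3 = (2s)^2 · (3s)^3 = 108s^5
108s^5 = 2.4×10⁻⁹⁷  ⇒  s^5 = 2.2×10⁻⁹⁹
s = 1.9×10⁻²⁰ mol/L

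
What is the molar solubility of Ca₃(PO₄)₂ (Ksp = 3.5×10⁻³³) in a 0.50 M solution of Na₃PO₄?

8.0×10⁻¹² M

Ca₃(PO₄)₂(s) ⇌ 3 Ca²⁺(aq) + 2 PO₄³⁻(aq)
The solution already contains PO₄³⁻ at 0.50 M. Let s be the molar solubility of Ca₃(PO₄)₂.
[PO₄³⁻] ≈ 0.50 M (common ion dominates); [Ca²⁺] = 3s.
Ksp = [Ca²⁺]^3[PO₄³⁻]^2 = (3s)^3(0.50)^2
(3s)^3 = 3.5×10⁻³³ / (0.50)^2 = 1.4×10⁻³²
s = 8.0×10⁻¹² M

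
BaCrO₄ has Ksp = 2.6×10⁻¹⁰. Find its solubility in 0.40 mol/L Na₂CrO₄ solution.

6.5×10⁻¹⁰ M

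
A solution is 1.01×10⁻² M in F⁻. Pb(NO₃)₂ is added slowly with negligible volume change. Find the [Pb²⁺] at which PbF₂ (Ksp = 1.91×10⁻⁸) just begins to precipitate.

Precipitation begins when Q = Ksp.
PbF₂(s) ⇌ Pb²⁺(aq) + 2 F⁻(aq)
Ksp = [Pb²⁺][F⁻]^2 = [Pb²⁺](1.01×10⁻²)^2
[Pb²⁺] = 1.91×10⁻⁸ / (1.01×10⁻²)^2 = 1.87×10⁻⁴
[Pb²⁺] = 1.87×10⁻⁴ M

1.87×10⁻⁴ M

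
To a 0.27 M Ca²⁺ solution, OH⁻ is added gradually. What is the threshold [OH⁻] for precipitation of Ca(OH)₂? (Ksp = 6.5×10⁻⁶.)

Each salt precipitates once Q = Ksp for that salt.
Ca(OH)₂(s) ⇌ Ca²⁺(aq) + 2 OH⁻(aq)
Ksp = [Ca²⁺][OH⁻]^2 = [OH⁻]^2(0.27)
[OH⁻]^2 = 6.5×10⁻⁶ / (0.27) = 2.4×10⁻⁵
[OH⁻] = 4.9×10⁻³ M

4.9×10⁻³ M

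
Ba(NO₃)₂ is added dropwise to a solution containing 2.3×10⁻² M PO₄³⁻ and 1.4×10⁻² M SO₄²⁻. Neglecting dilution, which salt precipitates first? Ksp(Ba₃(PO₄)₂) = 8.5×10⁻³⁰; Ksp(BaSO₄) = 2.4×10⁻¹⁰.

Ba₃(PO₄)₂

Each salt precipitates once Q = Ksp for that salt.
For Ba₃(PO₄)₂: [Ba²⁺] = (Ksp/[PO₄³⁻]^2)^(1/3) = 2.5×10⁻⁹ M
For BaSO₄: [Ba²⁺] = (Ksp/[SO₄²⁻]) = 1.7×10⁻⁸ M
The smaller threshold [Ba²⁺] is reached first, so Ba₃(PO₄)₂ precipitates first.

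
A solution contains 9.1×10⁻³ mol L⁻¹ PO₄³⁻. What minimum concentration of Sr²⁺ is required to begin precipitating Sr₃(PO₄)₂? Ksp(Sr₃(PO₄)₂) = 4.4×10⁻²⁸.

1.7×10⁻⁸ M

Precipitation of each salt begins when its ion product equals Ksp.
Sr₃(PO₄)₂(s) ⇌ 3 Sr²⁺(aq) + 2 PO₄³⁻(aq)
Ksp = [Sr²⁺]^3[PO₄³⁻]^2 = [Sr²⁺]^3(9.1×10⁻³)^2
[Sr²⁺]^3 = 4.4×10⁻²⁸ / (9.1×10⁻³)^2 = 5.3×10⁻²⁴
[Sr²⁺] = 1.7×10⁻⁸ mol L⁻¹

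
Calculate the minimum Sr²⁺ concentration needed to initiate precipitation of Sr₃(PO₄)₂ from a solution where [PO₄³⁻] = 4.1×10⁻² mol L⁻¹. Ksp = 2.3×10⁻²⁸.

5.2×10⁻⁹ M

The threshold for precipitation is Q = Ksp.
Sr₃(PO₄)₂(s) ⇌ 3 Sr²⁺(aq) + 2 PO₄³⁻(aq)
Ksp = [Sr²⁺]^3[PO₄³⁻]^2 = [Sr²⁺]^3(4.1×10⁻²)^2
[Sr²⁺]^3 = 2.3×10⁻²⁸ / (4.1×10⁻²)^2 = 1.4×10⁻²⁵
[Sr²⁺] = 5.2×10⁻⁹ mol L⁻¹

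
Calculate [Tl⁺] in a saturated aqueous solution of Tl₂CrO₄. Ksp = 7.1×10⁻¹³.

Tl₂CrO₄(s) ⇌ 2 Tl⁺(aq) + CrO₄²⁻(aq)
For each mole of Tl₂CrO₄ that dissolves per liter, [Tl⁺] = 2s and [CrO₄²⁻] = s; let s denote this solubility.
Ksp = [Tl⁺]^2[CrO₄²⁻] = (2s)^2 · s = 4s^3 = 7.1×10⁻¹³
s = 5.6×10⁻⁵ mol L⁻¹
[Tl⁺] = 2s = 1.1×10⁻⁴ mol L⁻¹

1.1×10⁻⁴ M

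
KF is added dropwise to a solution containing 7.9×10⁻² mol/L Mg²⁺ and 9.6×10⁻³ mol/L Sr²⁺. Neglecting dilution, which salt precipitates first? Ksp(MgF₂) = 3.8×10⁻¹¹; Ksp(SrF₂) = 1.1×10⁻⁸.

A salt starts to precipitate once the ion product Q reaches its Ksp.
For MgF₂: [F⁻] = (Ksp/[Mg²⁺])^(1/2) = 2.2×10⁻⁵ mol/L
For SrF₂: [F⁻] = (Ksp/[Sr²⁺])^(1/2) = 1.1×10⁻³ mol/L
Since MgF₂ needs less F⁻ to reach saturation, it precipitates first.

MgF₂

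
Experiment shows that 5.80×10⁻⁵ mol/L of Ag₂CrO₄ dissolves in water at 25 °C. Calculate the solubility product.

Ag₂CrO₄(s) ⇌ 2 Ag⁺(aq) + CrO₄²⁻(aq)
If s mol/L of Ag₂CrO₄ dissolves, [Ag⁺] = 2s and [CrO₄²⁻] = s.
Ksp = [Ag⁺]^2[CrO₄²⁻] = (2s)^2 · s = 4s^3
Ksp = 4 × (5.80×10⁻⁵)^3 = 7.80×10⁻¹³

Ksp = 7.80×10⁻¹³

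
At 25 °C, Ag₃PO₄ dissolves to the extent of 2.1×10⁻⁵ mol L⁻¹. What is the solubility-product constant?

Ag₃PO₄(s) ⇌ 3 Ag⁺(aq) + PO₄³⁻(aq)
With molar solubility s: [Ag⁺] = 3s, [PO₄³⁻] = s.
Ksp = [Ag⁺]^3[PO₄³⁻] = (3s)^3 · s = 27s^4
Ksp = 27 × (2.1×10⁻⁵)^4 = 5.3×10⁻¹⁸

Ksp = 5.3×10⁻¹⁸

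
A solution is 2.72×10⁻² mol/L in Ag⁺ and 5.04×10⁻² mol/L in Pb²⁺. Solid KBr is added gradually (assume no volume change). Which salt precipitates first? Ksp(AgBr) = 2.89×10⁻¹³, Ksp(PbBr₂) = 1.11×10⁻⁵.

AgBr

Precipitation begins when Q = Ksp.
For AgBr: [Br⁻] = (Ksp/[Ag⁺]) = 1.06×10⁻¹¹ mol/L
For PbBr₂: [Br⁻] = (Ksp/[Pb²⁺])^(1/2) = 1.48×10⁻² mol/L
Since AgBr needs less Br⁻ to reach saturation, it precipitates first.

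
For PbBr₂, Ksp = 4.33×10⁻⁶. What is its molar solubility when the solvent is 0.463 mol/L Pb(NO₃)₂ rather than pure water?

PbBr₂(s) ⇌ Pb²⁺(aq) + 2 Br⁻(aq)
With Pb²⁺ already at 0.463 mol/L and s small, take [Pb²⁺] ≈ 0.463 mol/L and [Br⁻] = 2s.
Ksp = [Pb²⁺][Br⁻]^2 = (0.463)(2s)^2
(2s)^2 = 4.33×10⁻⁶ / (0.463) = 9.35×10⁻⁶
s = 1.53×10⁻³ mol/L

1.53×10⁻³ M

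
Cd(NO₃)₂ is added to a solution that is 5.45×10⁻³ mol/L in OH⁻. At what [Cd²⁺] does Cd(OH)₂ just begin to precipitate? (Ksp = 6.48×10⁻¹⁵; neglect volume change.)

2.18×10⁻¹⁰ M

The threshold for precipitation is Q = Ksp.
Cd(OH)₂(s) ⇌ Cd²⁺(aq) + 2 OH⁻(aq)
Ksp = [Cd²⁺][OH⁻]^2 = [Cd²⁺](5.45×10⁻³)^2
[Cd²⁺] = 6.48×10⁻¹⁵ / (5.45×10⁻³)^2 = 2.18×10⁻¹⁰
[Cd²⁺] = 2.18×10⁻¹⁰ mol/L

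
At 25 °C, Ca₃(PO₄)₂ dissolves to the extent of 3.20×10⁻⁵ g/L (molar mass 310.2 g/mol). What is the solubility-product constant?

Ksp = 1.26×10⁻³³

Convert to molarity: s = 3.20×10⁻⁵ / 310.2 = 1.0316×10⁻⁷ mol/L
Ca₃(PO₄)₂(s) ⇌ 3 Ca²⁺(aq) + 2 PO₄³⁻(aq)
With molar solubility s: [Ca²⁺] = 3s, [PO₄³⁻] = 2s.
Ksp = [Ca²⁺]^3[PO₄³⁻]^2 = (3s)^3 · (2s)^2 = 108s^5
Ksp = 108 × (1.0316×10⁻⁷)^5 = 1.26×10⁻³³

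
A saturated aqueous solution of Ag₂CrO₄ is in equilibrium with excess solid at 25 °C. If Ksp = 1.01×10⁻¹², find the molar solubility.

6.32×10⁻⁵ M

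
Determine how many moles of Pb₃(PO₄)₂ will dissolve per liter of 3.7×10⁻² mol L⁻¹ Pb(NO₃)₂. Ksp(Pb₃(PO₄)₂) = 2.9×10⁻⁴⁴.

Pb₃(PO₄)₂(s) ⇌ 3 Pb²⁺(aq) + 2 PO₄³⁻(aq)
The solution already contains Pb²⁺ at 3.7×10⁻² mol L⁻¹. Let s be the molar solubility of Pb₃(PO₄)₂.
[Pb²⁺] ≈ 3.7×10⁻² mol L⁻¹ (common ion dominates); [PO₄³⁻] = 2s.
Ksp = [Pb²⁺]^3[PO₄³⁻]^2 = (3.7×10⁻²)^3(2s)^2
(2s)^2 = 2.9×10⁻⁴⁴ / (3.7×10⁻²)^3 = 5.7×10⁻⁴⁰
s = 1.2×10⁻²⁰ mol L⁻¹

1.2×10⁻²⁰ M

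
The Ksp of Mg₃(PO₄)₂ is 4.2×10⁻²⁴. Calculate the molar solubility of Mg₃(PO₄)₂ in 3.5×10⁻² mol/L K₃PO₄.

5.0×10⁻⁸ M

Mg₃(PO₄)₂(s) ⇌ 3 Mg²⁺(aq) + 2 PO₄³⁻(aq)
Let s be the solubility of Mg₃(PO₄)₂ here. The common ion gives [PO₄³⁻] ≈ 3.5×10⁻² mol/L, and [Mg²⁺] = 3s.
Ksp = [Mg²⁺]^3[PO₄³⁻]^2 = (3s)^3(3.5×10⁻²)^2
(3s)^3 = 4.2×10⁻²⁴ / (3.5×10⁻²)^2 = 3.4×10⁻²¹
s = 5.0×10⁻⁸ mol/L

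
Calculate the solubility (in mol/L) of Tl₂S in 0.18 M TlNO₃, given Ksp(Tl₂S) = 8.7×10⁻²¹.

2.7×10⁻¹⁹ M

Tl₂S(s) ⇌ 2 Tl⁺(aq) + S²⁻(aq)
Tl⁺ is already present at 0.18 M. If s mol/L of Tl₂S dissolves, [S²⁻] = s while [Tl⁺] ≈ 0.18 M.
Ksp = [Tl⁺]^2[S²⁻] = (0.18)^2s
s = 8.7×10⁻²¹ / (0.18)^2 = 2.7×10⁻¹⁹
s = 2.7×10⁻¹⁹ M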